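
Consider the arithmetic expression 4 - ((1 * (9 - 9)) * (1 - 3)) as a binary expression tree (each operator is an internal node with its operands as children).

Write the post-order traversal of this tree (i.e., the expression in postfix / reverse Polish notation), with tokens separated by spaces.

Post-order on an expression tree gives postfix notation: for each operator, emit left operand, right operand, then the operator.

4 1 9 9 - * 1 3 - * -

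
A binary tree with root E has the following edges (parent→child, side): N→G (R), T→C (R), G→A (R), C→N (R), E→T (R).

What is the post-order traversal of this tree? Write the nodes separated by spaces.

A G N C T E

Post-order visits the left subtree, then the right subtree, then the node.
At E: no left child.
At E: go right to T.
  At T: no left child.
  At T: go right to C.
    At C: no left child.
    At C: go right to N.
      At N: no left child.
      At N: go right to G.
        At G: no left child.
        At G: go right to A.
          A is a leaf — visit A.
        Visit G.
      Visit N.
    Visit C.
  Visit T.
Visit E.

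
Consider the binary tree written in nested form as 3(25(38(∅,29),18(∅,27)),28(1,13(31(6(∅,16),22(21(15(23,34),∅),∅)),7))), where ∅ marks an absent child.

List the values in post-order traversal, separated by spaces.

29 38 27 18 25 1 16 6 23 34 15 21 22 31 7 13 28 3

Post-order visits the left subtree, then the right subtree, then the node.
At 3: go left to 25.
  At 25: go left to 38.
    At 38: no left child.
    At 38: go right to 29.
      29 is a leaf — visit 29.
    Visit 38.
  At 25: go right to 18.
    At 18: no left child.
    At 18: go right to 27.
      27 is a leaf — visit 27.
    Visit 18.
  Visit 25.
At 3: go right to 28.
  At 28: go left to 1.
    1 is a leaf — visit 1.
  At 28: go right to 13.
    At 13: go left to 31.
      At 31: go left to 6.
        At 6: no left child.
        At 6: go right to 16.
          16 is a leaf — visit 16.
        Visit 6.
      At 31: go right to 22.
        At 22: go left to 21.
          At 21: go left to 15.
            At 15: go left to 23.
              23 is a leaf — visit 23.
            At 15: go right to 34.
              34 is a leaf — visit 34.
            Visit 15.
          At 21: no right child.
          Visit 21.
        At 22: no right child.
        Visit 22.
      Visit 31.
    At 13: go right to 7.
      7 is a leaf — visit 7.
    Visit 13.
  Visit 28.
Visit 3.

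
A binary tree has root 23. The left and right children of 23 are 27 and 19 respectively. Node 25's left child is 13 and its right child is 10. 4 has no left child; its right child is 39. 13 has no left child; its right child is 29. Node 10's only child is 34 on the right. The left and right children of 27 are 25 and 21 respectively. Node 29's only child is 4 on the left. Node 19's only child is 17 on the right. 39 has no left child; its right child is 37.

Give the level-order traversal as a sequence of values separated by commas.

Level-order visits nodes level by level from the root, left to right within each level.
Level 0: 23
Level 1: 27, 19
Level 2: 25, 21, 17
Level 3: 13, 10
Level 4: 29, 34
Level 5: 4
Level 6: 39
Level 7: 37

23, 27, 19, 25, 21, 17, 13, 10, 29, 34, 4, 39, 37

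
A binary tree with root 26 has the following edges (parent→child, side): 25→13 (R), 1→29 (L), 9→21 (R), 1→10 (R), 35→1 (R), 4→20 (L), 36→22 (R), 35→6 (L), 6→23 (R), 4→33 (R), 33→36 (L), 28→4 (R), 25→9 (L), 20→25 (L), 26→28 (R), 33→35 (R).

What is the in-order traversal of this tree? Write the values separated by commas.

In-order visits the left subtree, then the node, then the right subtree.
At 26: no left child.
Visit 26.
At 26: go right to 28.
  At 28: no left child.
  Visit 28.
  At 28: go right to 4.
    At 4: go left to 20.
      At 20: go left to 25.
        At 25: go left to 9.
          At 9: no left child.
          Visit 9.
          At 9: go right to 21.
            21 is a leaf — visit 21.
        Visit 25.
        At 25: go right to 13.
          13 is a leaf — visit 13.
      Visit 20.
      At 20: no right child.
    Visit 4.
    At 4: go right to 33.
      At 33: go left to 36.
        At 36: no left child.
        Visit 36.
        At 36: go right to 22.
          22 is a leaf — visit 22.
      Visit 33.
      At 33: go right to 35.
        At 35: go left to 6.
          At 6: no left child.
          Visit 6.
          At 6: go right to 23.
            23 is a leaf — visit 23.
        Visit 35.
        At 35: go right to 1.
          At 1: go left to 29.
            29 is a leaf — visit 29.
          Visit 1.
          At 1: go right to 10.
            10 is a leaf — visit 10.

26, 28, 9, 21, 25, 13, 20, 4, 36, 22, 33, 6, 23, 35, 29, 1, 10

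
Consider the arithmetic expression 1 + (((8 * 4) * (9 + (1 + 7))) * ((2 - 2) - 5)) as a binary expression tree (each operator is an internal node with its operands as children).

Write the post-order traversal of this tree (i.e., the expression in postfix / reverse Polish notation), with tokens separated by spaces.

Post-order on an expression tree gives postfix notation: for each operator, emit left operand, right operand, then the operator.

1 8 4 * 9 1 7 + + * 2 2 - 5 - * +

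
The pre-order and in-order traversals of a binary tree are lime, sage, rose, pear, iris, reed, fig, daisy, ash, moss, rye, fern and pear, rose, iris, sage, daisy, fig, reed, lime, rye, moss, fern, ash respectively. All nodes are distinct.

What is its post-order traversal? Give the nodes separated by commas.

pear, iris, rose, daisy, fig, reed, sage, rye, fern, moss, ash, lime

The first element of pre-order is the root; it splits in-order into left and right subtrees.
Root lime: left subtree has 7 nodes {pear, rose, iris, sage, daisy, fig, reed}, right has 4 {rye, moss, fern, ash}.
  Root sage: left subtree has 3 nodes {pear, rose, iris}, right has 3 {daisy, fig, reed}.
    Root rose: left subtree has 1 node {pear}, right has 1 {iris}.
    Root reed: left subtree has 2 nodes {daisy, fig}, right has 0 { }.
      Root fig: left subtree has 1 node {daisy}, right has 0 { }.
  Root ash: left subtree has 3 nodes {rye, moss, fern}, right has 0 { }.
    Root moss: left subtree has 1 node {rye}, right has 1 {fern}.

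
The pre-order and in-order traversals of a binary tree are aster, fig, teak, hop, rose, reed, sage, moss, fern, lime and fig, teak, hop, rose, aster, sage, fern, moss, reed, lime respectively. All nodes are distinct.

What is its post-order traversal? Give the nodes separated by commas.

rose, hop, teak, fig, fern, moss, sage, lime, reed, aster

The first element of pre-order is the root; it splits in-order into left and right subtrees.
Root aster: left subtree has 4 nodes {fig, teak, hop, rose}, right has 5 {sage, fern, moss, reed, lime}.
  Root fig: left subtree has 0 nodes { }, right has 3 {teak, hop, rose}.
    Root teak: left subtree has 0 nodes { }, right has 2 {hop, rose}.
      Root hop: left subtree has 0 nodes { }, right has 1 {rose}.
  Root reed: left subtree has 3 nodes {sage, fern, moss}, right has 1 {lime}.
    Root sage: left subtree has 0 nodes { }, right has 2 {fern, moss}.
      Root moss: left subtree has 1 node {fern}, right has 0 { }.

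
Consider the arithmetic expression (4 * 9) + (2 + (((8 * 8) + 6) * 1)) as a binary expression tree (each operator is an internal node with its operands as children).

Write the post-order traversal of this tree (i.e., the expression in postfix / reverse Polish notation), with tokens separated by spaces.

4 9 * 2 8 8 * 6 + 1 * + +

Post-order on an expression tree gives postfix notation: for each operator, emit left operand, right operand, then the operator.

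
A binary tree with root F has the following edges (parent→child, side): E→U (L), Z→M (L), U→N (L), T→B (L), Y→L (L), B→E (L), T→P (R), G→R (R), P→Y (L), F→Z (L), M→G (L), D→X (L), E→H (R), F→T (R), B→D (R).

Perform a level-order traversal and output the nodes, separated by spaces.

F Z T M B P G E D Y R U H X L N

Level-order visits nodes level by level from the root, left to right within each level.
Level 0: F
Level 1: Z, T
Level 2: M, B, P
Level 3: G, E, D, Y
Level 4: R, U, H, X, L
Level 5: N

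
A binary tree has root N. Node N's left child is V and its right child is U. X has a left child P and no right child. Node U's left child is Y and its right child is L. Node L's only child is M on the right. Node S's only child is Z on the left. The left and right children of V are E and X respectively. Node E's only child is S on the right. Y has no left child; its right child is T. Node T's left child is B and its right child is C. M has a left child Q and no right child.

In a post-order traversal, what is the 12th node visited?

M

Post-order visits the left subtree, then the right subtree, then the node.
At N: go left to V.
  At V: go left to E.
    At E: no left child.
    At E: go right to S.
      At S: go left to Z.
        Z is a leaf — visit Z.
      At S: no right child.
      Visit S.
    Visit E.
  At V: go right to X.
    At X: go left to P.
      P is a leaf — visit P.
    At X: no right child.
    Visit X.
  Visit V.
At N: go right to U.
  At U: go left to Y.
    At Y: no left child.
    At Y: go right to T.
      At T: go left to B.
        B is a leaf — visit B.
      At T: go right to C.
        C is a leaf — visit C.
      Visit T.
    Visit Y.
  At U: go right to L.
    At L: no left child.
    At L: go right to M.
      At M: go left to Q.
        Q is a leaf — visit Q.
      At M: no right child.
      Visit M.
    Visit L.
  Visit U.
Visit N.
Full post-order sequence: Z, S, E, P, X, V, B, C, T, Y, Q, M, L, U, N.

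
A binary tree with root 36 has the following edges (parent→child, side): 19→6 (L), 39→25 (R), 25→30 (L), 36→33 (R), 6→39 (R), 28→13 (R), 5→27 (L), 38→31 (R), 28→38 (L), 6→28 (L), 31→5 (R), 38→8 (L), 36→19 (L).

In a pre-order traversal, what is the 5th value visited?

Pre-order visits the node, then its left subtree, then its right subtree.
Visit 36.
At 36: go left to 19.
  Visit 19.
  At 19: go left to 6.
    Visit 6.
    At 6: go left to 28.
      Visit 28.
      At 28: go left to 38.
        Visit 38.
        At 38: go left to 8.
          8 is a leaf — visit 8.
        At 38: go right to 31.
          Visit 31.
          At 31: no left child.
          At 31: go right to 5.
            Visit 5.
            At 5: go left to 27.
              27 is a leaf — visit 27.
            At 5: no right child.
      At 28: go right to 13.
        13 is a leaf — visit 13.
    At 6: go right to 39.
      Visit 39.
      At 39: no left child.
      At 39: go right to 25.
        Visit 25.
        At 25: go left to 30.
          30 is a leaf — visit 30.
        At 25: no right child.
  At 19: no right child.
At 36: go right to 33.
  33 is a leaf — visit 33.
Full pre-order sequence: 36, 19, 6, 28, 38, 8, 31, 5, 27, 13, 39, 25, 30, 33.

38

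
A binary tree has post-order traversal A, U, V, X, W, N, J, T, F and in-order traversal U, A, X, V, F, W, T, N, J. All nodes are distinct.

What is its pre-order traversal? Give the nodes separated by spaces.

The last element of post-order is the root; it splits in-order into left and right subtrees.
Root F: left subtree has 4 nodes {U, A, X, V}, right has 4 {W, T, N, J}.
  Root X: left subtree has 2 nodes {U, A}, right has 1 {V}.
    Root U: left subtree has 0 nodes { }, right has 1 {A}.
  Root T: left subtree has 1 node {W}, right has 2 {N, J}.
    Root J: left subtree has 1 node {N}, right has 0 { }.

F X U A V T W J N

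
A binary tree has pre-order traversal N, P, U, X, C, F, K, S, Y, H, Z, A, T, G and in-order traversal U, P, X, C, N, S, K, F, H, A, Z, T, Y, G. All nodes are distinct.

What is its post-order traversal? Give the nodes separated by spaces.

The first element of pre-order is the root; it splits in-order into left and right subtrees.
Root N: left subtree has 4 nodes {U, P, X, C}, right has 9 {S, K, F, H, A, Z, T, Y, G}.
  Root P: left subtree has 1 node {U}, right has 2 {X, C}.
    Root X: left subtree has 0 nodes { }, right has 1 {C}.
  Root F: left subtree has 2 nodes {S, K}, right has 6 {H, A, Z, T, Y, G}.
    Root K: left subtree has 1 node {S}, right has 0 { }.
    Root Y: left subtree has 4 nodes {H, A, Z, T}, right has 1 {G}.
      Root H: left subtree has 0 nodes { }, right has 3 {A, Z, T}.
        Root Z: left subtree has 1 node {A}, right has 1 {T}.

U C X P S K A T Z H G Y F N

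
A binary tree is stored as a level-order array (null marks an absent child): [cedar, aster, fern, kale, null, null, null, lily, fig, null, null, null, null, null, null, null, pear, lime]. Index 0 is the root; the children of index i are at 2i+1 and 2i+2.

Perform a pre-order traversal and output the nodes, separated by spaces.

cedar aster kale lily pear fig lime fern

Pre-order visits the node, then its left subtree, then its right subtree.
Visit cedar.
At cedar: go left to aster.
  Visit aster.
  At aster: go left to kale.
    Visit kale.
    At kale: go left to lily.
      Visit lily.
      At lily: no left child.
      At lily: go right to pear.
        pear is a leaf — visit pear.
    At kale: go right to fig.
      Visit fig.
      At fig: go left to lime.
        lime is a leaf — visit lime.
      At fig: no right child.
  At aster: no right child.
At cedar: go right to fern.
  fern is a leaf — visit fern.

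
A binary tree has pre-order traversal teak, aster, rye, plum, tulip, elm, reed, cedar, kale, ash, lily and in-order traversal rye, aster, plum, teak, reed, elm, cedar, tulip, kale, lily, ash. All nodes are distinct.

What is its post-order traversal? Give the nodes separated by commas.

The first element of pre-order is the root; it splits in-order into left and right subtrees.
Root teak: left subtree has 3 nodes {rye, aster, plum}, right has 7 {reed, elm, cedar, tulip, kale, lily, ash}.
  Root aster: left subtree has 1 node {rye}, right has 1 {plum}.
  Root tulip: left subtree has 3 nodes {reed, elm, cedar}, right has 3 {kale, lily, ash}.
    Root elm: left subtree has 1 node {reed}, right has 1 {cedar}.
    Root kale: left subtree has 0 nodes { }, right has 2 {lily, ash}.
      Root ash: left subtree has 1 node {lily}, right has 0 { }.

rye, plum, aster, reed, cedar, elm, lily, ash, kale, tulip, teak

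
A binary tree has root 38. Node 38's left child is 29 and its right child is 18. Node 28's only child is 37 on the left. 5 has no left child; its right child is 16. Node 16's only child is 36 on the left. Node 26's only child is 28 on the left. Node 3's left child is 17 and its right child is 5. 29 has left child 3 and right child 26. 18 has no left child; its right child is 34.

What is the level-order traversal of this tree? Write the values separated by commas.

Level-order visits nodes level by level from the root, left to right within each level.
Level 0: 38
Level 1: 29, 18
Level 2: 3, 26, 34
Level 3: 17, 5, 28
Level 4: 16, 37
Level 5: 36

38, 29, 18, 3, 26, 34, 17, 5, 28, 16, 37, 36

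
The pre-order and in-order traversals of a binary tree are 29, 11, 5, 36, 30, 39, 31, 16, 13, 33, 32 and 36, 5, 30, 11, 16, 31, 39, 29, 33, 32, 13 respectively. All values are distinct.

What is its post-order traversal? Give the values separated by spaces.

The first element of pre-order is the root; it splits in-order into left and right subtrees.
Root 29: left subtree has 7 nodes {36, 5, 30, 11, 16, 31, 39}, right has 3 {33, 32, 13}.
  Root 11: left subtree has 3 nodes {36, 5, 30}, right has 3 {16, 31, 39}.
    Root 5: left subtree has 1 node {36}, right has 1 {30}.
    Root 39: left subtree has 2 nodes {16, 31}, right has 0 { }.
      Root 31: left subtree has 1 node {16}, right has 0 { }.
  Root 13: left subtree has 2 nodes {33, 32}, right has 0 { }.
    Root 33: left subtree has 0 nodes { }, right has 1 {32}.

36 30 5 16 31 39 11 32 33 13 29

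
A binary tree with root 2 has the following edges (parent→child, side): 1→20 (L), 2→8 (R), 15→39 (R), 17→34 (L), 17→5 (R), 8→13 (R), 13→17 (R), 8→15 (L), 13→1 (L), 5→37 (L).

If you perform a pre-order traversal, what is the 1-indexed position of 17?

8

Pre-order visits the node, then its left subtree, then its right subtree.
Visit 2.
At 2: no left child.
At 2: go right to 8.
  Visit 8.
  At 8: go left to 15.
    Visit 15.
    At 15: no left child.
    At 15: go right to 39.
      39 is a leaf — visit 39.
  At 8: go right to 13.
    Visit 13.
    At 13: go left to 1.
      Visit 1.
      At 1: go left to 20.
        20 is a leaf — visit 20.
      At 1: no right child.
    At 13: go right to 17.
      Visit 17.
      At 17: go left to 34.
        34 is a leaf — visit 34.
      At 17: go right to 5.
        Visit 5.
        At 5: go left to 37.
          37 is a leaf — visit 37.
        At 5: no right child.
Full pre-order sequence: 2, 8, 15, 39, 13, 1, 20, 17, 34, 5, 37.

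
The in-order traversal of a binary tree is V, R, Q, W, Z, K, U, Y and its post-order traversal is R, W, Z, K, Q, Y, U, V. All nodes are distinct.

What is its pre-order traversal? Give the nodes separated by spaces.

The last element of post-order is the root; it splits in-order into left and right subtrees.
Root V: left subtree has 0 nodes { }, right has 7 {R, Q, W, Z, K, U, Y}.
  Root U: left subtree has 5 nodes {R, Q, W, Z, K}, right has 1 {Y}.
    Root Q: left subtree has 1 node {R}, right has 3 {W, Z, K}.
      Root K: left subtree has 2 nodes {W, Z}, right has 0 { }.
        Root Z: left subtree has 1 node {W}, right has 0 { }.

V U Q R K Z W Y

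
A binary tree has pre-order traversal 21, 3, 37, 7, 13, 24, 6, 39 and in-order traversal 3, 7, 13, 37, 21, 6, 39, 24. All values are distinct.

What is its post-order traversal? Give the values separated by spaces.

The first element of pre-order is the root; it splits in-order into left and right subtrees.
Root 21: left subtree has 4 nodes {3, 7, 13, 37}, right has 3 {6, 39, 24}.
  Root 3: left subtree has 0 nodes { }, right has 3 {7, 13, 37}.
    Root 37: left subtree has 2 nodes {7, 13}, right has 0 { }.
      Root 7: left subtree has 0 nodes { }, right has 1 {13}.
  Root 24: left subtree has 2 nodes {6, 39}, right has 0 { }.
    Root 6: left subtree has 0 nodes { }, right has 1 {39}.

13 7 37 3 39 6 24 21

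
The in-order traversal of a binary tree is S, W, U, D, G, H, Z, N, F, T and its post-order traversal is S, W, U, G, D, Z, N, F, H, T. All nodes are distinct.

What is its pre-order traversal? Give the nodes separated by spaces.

T H D U W S G F N Z

The last element of post-order is the root; it splits in-order into left and right subtrees.
Root T: left subtree has 9 nodes {S, W, U, D, G, H, Z, N, F}, right has 0 { }.
  Root H: left subtree has 5 nodes {S, W, U, D, G}, right has 3 {Z, N, F}.
    Root D: left subtree has 3 nodes {S, W, U}, right has 1 {G}.
      Root U: left subtree has 2 nodes {S, W}, right has 0 { }.
        Root W: left subtree has 1 node {S}, right has 0 { }.
    Root F: left subtree has 2 nodes {Z, N}, right has 0 { }.
      Root N: left subtree has 1 node {Z}, right has 0 { }.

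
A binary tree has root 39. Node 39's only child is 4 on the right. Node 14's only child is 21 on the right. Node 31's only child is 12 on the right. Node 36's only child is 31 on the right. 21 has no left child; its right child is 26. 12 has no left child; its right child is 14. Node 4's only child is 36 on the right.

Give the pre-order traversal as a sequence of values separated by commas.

39, 4, 36, 31, 12, 14, 21, 26

Pre-order visits the node, then its left subtree, then its right subtree.
Visit 39.
At 39: no left child.
At 39: go right to 4.
  Visit 4.
  At 4: no left child.
  At 4: go right to 36.
    Visit 36.
    At 36: no left child.
    At 36: go right to 31.
      Visit 31.
      At 31: no left child.
      At 31: go right to 12.
        Visit 12.
        At 12: no left child.
        At 12: go right to 14.
          Visit 14.
          At 14: no left child.
          At 14: go right to 21.
            Visit 21.
            At 21: no left child.
            At 21: go right to 26.
              26 is a leaf — visit 26.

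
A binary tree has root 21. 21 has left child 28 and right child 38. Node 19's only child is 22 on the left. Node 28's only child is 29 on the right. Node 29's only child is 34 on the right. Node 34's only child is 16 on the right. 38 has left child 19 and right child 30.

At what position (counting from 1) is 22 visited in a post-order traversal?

5

Post-order visits the left subtree, then the right subtree, then the node.
At 21: go left to 28.
  At 28: no left child.
  At 28: go right to 29.
    At 29: no left child.
    At 29: go right to 34.
      At 34: no left child.
      At 34: go right to 16.
        16 is a leaf — visit 16.
      Visit 34.
    Visit 29.
  Visit 28.
At 21: go right to 38.
  At 38: go left to 19.
    At 19: go left to 22.
      22 is a leaf — visit 22.
    At 19: no right child.
    Visit 19.
  At 38: go right to 30.
    30 is a leaf — visit 30.
  Visit 38.
Visit 21.
Full post-order sequence: 16, 34, 29, 28, 22, 19, 30, 38, 21.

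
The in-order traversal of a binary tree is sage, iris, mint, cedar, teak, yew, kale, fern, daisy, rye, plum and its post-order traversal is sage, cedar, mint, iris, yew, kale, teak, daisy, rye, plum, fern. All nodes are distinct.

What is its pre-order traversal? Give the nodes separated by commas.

The last element of post-order is the root; it splits in-order into left and right subtrees.
Root fern: left subtree has 7 nodes {sage, iris, mint, cedar, teak, yew, kale}, right has 3 {daisy, rye, plum}.
  Root teak: left subtree has 4 nodes {sage, iris, mint, cedar}, right has 2 {yew, kale}.
    Root iris: left subtree has 1 node {sage}, right has 2 {mint, cedar}.
      Root mint: left subtree has 0 nodes { }, right has 1 {cedar}.
    Root kale: left subtree has 1 node {yew}, right has 0 { }.
  Root plum: left subtree has 2 nodes {daisy, rye}, right has 0 { }.
    Root rye: left subtree has 1 node {daisy}, right has 0 { }.

fern, teak, iris, sage, mint, cedar, kale, yew, plum, rye, daisy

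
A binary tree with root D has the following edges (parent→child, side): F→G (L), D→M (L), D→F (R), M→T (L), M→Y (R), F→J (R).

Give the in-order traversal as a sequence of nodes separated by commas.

In-order visits the left subtree, then the node, then the right subtree.
At D: go left to M.
  At M: go left to T.
    T is a leaf — visit T.
  Visit M.
  At M: go right to Y.
    Y is a leaf — visit Y.
Visit D.
At D: go right to F.
  At F: go left to G.
    G is a leaf — visit G.
  Visit F.
  At F: go right to J.
    J is a leaf — visit J.

T, M, Y, D, G, F, J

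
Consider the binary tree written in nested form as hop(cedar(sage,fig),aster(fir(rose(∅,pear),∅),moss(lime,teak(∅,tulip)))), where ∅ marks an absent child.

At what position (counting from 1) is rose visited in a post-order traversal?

Post-order visits the left subtree, then the right subtree, then the node.
At hop: go left to cedar.
  At cedar: go left to sage.
    sage is a leaf — visit sage.
  At cedar: go right to fig.
    fig is a leaf — visit fig.
  Visit cedar.
At hop: go right to aster.
  At aster: go left to fir.
    At fir: go left to rose.
      At rose: no left child.
      At rose: go right to pear.
        pear is a leaf — visit pear.
      Visit rose.
    At fir: no right child.
    Visit fir.
  At aster: go right to moss.
    At moss: go left to lime.
      lime is a leaf — visit lime.
    At moss: go right to teak.
      At teak: no left child.
      At teak: go right to tulip.
        tulip is a leaf — visit tulip.
      Visit teak.
    Visit moss.
  Visit aster.
Visit hop.
Full post-order sequence: sage, fig, cedar, pear, rose, fir, lime, tulip, teak, moss, aster, hop.

5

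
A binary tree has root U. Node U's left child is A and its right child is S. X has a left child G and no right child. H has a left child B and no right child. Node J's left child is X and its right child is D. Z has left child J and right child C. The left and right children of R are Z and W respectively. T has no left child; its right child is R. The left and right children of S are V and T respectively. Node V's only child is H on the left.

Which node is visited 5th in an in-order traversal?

In-order visits the left subtree, then the node, then the right subtree.
At U: go left to A.
  A is a leaf — visit A.
Visit U.
At U: go right to S.
  At S: go left to V.
    At V: go left to H.
      At H: go left to B.
        B is a leaf — visit B.
      Visit H.
      At H: no right child.
    Visit V.
    At V: no right child.
  Visit S.
  At S: go right to T.
    At T: no left child.
    Visit T.
    At T: go right to R.
      At R: go left to Z.
        At Z: go left to J.
          At J: go left to X.
            At X: go left to G.
              G is a leaf — visit G.
            Visit X.
            At X: no right child.
          Visit J.
          At J: go right to D.
            D is a leaf — visit D.
        Visit Z.
        At Z: go right to C.
          C is a leaf — visit C.
      Visit R.
      At R: go right to W.
        W is a leaf — visit W.
Full in-order sequence: A, U, B, H, V, S, T, G, X, J, D, Z, C, R, W.

V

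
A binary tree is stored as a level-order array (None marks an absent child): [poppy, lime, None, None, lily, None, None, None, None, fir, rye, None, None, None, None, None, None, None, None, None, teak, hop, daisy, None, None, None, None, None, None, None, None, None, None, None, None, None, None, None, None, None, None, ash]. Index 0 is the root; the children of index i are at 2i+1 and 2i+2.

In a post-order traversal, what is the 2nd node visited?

teak

Post-order visits the left subtree, then the right subtree, then the node.
At poppy: go left to lime.
  At lime: no left child.
  At lime: go right to lily.
    At lily: go left to fir.
      At fir: no left child.
      At fir: go right to teak.
        At teak: go left to ash.
          ash is a leaf — visit ash.
        At teak: no right child.
        Visit teak.
      Visit fir.
    At lily: go right to rye.
      At rye: go left to hop.
        hop is a leaf — visit hop.
      At rye: go right to daisy.
        daisy is a leaf — visit daisy.
      Visit rye.
    Visit lily.
  Visit lime.
At poppy: no right child.
Visit poppy.
Full post-order sequence: ash, teak, fir, hop, daisy, rye, lily, lime, poppy.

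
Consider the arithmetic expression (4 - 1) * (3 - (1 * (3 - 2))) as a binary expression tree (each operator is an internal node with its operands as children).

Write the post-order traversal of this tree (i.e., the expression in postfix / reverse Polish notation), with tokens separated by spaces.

4 1 - 3 1 3 2 - * - *

Post-order on an expression tree gives postfix notation: for each operator, emit left operand, right operand, then the operator.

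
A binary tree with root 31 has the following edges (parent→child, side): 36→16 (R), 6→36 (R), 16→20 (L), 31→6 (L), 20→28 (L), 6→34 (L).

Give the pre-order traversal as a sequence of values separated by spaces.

Pre-order visits the node, then its left subtree, then its right subtree.
Visit 31.
At 31: go left to 6.
  Visit 6.
  At 6: go left to 34.
    34 is a leaf — visit 34.
  At 6: go right to 36.
    Visit 36.
    At 36: no left child.
    At 36: go right to 16.
      Visit 16.
      At 16: go left to 20.
        Visit 20.
        At 20: go left to 28.
          28 is a leaf — visit 28.
        At 20: no right child.
      At 16: no right child.
At 31: no right child.

31 6 34 36 16 20 28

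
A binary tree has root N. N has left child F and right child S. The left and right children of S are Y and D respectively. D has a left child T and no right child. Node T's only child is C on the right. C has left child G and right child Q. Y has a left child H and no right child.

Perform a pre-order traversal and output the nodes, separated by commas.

Pre-order visits the node, then its left subtree, then its right subtree.
Visit N.
At N: go left to F.
  F is a leaf — visit F.
At N: go right to S.
  Visit S.
  At S: go left to Y.
    Visit Y.
    At Y: go left to H.
      H is a leaf — visit H.
    At Y: no right child.
  At S: go right to D.
    Visit D.
    At D: go left to T.
      Visit T.
      At T: no left child.
      At T: go right to C.
        Visit C.
        At C: go left to G.
          G is a leaf — visit G.
        At C: go right to Q.
          Q is a leaf — visit Q.
    At D: no right child.

N, F, S, Y, H, D, T, C, G, Q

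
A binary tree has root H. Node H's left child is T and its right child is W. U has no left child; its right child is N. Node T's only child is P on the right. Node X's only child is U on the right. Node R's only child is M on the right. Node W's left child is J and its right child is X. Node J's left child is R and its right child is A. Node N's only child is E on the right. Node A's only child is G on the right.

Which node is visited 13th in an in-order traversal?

In-order visits the left subtree, then the node, then the right subtree.
At H: go left to T.
  At T: no left child.
  Visit T.
  At T: go right to P.
    P is a leaf — visit P.
Visit H.
At H: go right to W.
  At W: go left to J.
    At J: go left to R.
      At R: no left child.
      Visit R.
      At R: go right to M.
        M is a leaf — visit M.
    Visit J.
    At J: go right to A.
      At A: no left child.
      Visit A.
      At A: go right to G.
        G is a leaf — visit G.
  Visit W.
  At W: go right to X.
    At X: no left child.
    Visit X.
    At X: go right to U.
      At U: no left child.
      Visit U.
      At U: go right to N.
        At N: no left child.
        Visit N.
        At N: go right to E.
          E is a leaf — visit E.
Full in-order sequence: T, P, H, R, M, J, A, G, W, X, U, N, E.

E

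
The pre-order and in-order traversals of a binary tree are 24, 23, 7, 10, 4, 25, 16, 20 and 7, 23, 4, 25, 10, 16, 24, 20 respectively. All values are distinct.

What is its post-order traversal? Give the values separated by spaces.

7 25 4 16 10 23 20 24

The first element of pre-order is the root; it splits in-order into left and right subtrees.
Root 24: left subtree has 6 nodes {7, 23, 4, 25, 10, 16}, right has 1 {20}.
  Root 23: left subtree has 1 node {7}, right has 4 {4, 25, 10, 16}.
    Root 10: left subtree has 2 nodes {4, 25}, right has 1 {16}.
      Root 4: left subtree has 0 nodes { }, right has 1 {25}.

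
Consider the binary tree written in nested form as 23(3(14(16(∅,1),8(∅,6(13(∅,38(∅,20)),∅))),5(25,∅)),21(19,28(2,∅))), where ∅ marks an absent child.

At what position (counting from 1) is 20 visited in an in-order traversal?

In-order visits the left subtree, then the node, then the right subtree.
At 23: go left to 3.
  At 3: go left to 14.
    At 14: go left to 16.
      At 16: no left child.
      Visit 16.
      At 16: go right to 1.
        1 is a leaf — visit 1.
    Visit 14.
    At 14: go right to 8.
      At 8: no left child.
      Visit 8.
      At 8: go right to 6.
        At 6: go left to 13.
          At 13: no left child.
          Visit 13.
          At 13: go right to 38.
            At 38: no left child.
            Visit 38.
            At 38: go right to 20.
              20 is a leaf — visit 20.
        Visit 6.
        At 6: no right child.
  Visit 3.
  At 3: go right to 5.
    At 5: go left to 25.
      25 is a leaf — visit 25.
    Visit 5.
    At 5: no right child.
Visit 23.
At 23: go right to 21.
  At 21: go left to 19.
    19 is a leaf — visit 19.
  Visit 21.
  At 21: go right to 28.
    At 28: go left to 2.
      2 is a leaf — visit 2.
    Visit 28.
    At 28: no right child.
Full in-order sequence: 16, 1, 14, 8, 13, 38, 20, 6, 3, 25, 5, 23, 19, 21, 2, 28.

7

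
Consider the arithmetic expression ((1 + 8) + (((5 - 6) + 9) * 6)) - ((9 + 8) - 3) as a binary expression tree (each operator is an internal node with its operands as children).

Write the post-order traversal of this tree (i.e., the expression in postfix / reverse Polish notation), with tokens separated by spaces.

Post-order on an expression tree gives postfix notation: for each operator, emit left operand, right operand, then the operator.

1 8 + 5 6 - 9 + 6 * + 9 8 + 3 - -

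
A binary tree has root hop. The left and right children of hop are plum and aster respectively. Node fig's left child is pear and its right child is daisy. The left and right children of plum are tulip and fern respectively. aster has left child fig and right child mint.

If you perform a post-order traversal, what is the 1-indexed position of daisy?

5

Post-order visits the left subtree, then the right subtree, then the node.
At hop: go left to plum.
  At plum: go left to tulip.
    tulip is a leaf — visit tulip.
  At plum: go right to fern.
    fern is a leaf — visit fern.
  Visit plum.
At hop: go right to aster.
  At aster: go left to fig.
    At fig: go left to pear.
      pear is a leaf — visit pear.
    At fig: go right to daisy.
      daisy is a leaf — visit daisy.
    Visit fig.
  At aster: go right to mint.
    mint is a leaf — visit mint.
  Visit aster.
Visit hop.
Full post-order sequence: tulip, fern, plum, pear, daisy, fig, mint, aster, hop.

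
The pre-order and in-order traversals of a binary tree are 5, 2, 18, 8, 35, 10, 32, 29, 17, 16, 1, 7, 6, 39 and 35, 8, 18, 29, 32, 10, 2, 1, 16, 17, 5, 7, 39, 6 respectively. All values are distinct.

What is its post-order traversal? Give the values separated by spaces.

35 8 29 32 10 18 1 16 17 2 39 6 7 5

The first element of pre-order is the root; it splits in-order into left and right subtrees.
Root 5: left subtree has 10 nodes {35, 8, 18, 29, 32, 10, 2, 1, 16, 17}, right has 3 {7, 39, 6}.
  Root 2: left subtree has 6 nodes {35, 8, 18, 29, 32, 10}, right has 3 {1, 16, 17}.
    Root 18: left subtree has 2 nodes {35, 8}, right has 3 {29, 32, 10}.
      Root 8: left subtree has 1 node {35}, right has 0 { }.
      Root 10: left subtree has 2 nodes {29, 32}, right has 0 { }.
        Root 32: left subtree has 1 node {29}, right has 0 { }.
    Root 17: left subtree has 2 nodes {1, 16}, right has 0 { }.
      Root 16: left subtree has 1 node {1}, right has 0 { }.
  Root 7: left subtree has 0 nodes { }, right has 2 {39, 6}.
    Root 6: left subtree has 1 node {39}, right has 0 { }.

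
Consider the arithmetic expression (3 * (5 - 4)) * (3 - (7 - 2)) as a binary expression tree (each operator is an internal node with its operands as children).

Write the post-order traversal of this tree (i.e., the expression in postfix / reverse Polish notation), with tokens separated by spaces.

3 5 4 - * 3 7 2 - - *

Post-order on an expression tree gives postfix notation: for each operator, emit left operand, right operand, then the operator.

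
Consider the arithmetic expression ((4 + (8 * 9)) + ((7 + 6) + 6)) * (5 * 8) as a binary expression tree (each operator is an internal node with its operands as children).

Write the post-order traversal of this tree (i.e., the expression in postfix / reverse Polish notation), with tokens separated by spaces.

Post-order on an expression tree gives postfix notation: for each operator, emit left operand, right operand, then the operator.

4 8 9 * + 7 6 + 6 + + 5 8 * *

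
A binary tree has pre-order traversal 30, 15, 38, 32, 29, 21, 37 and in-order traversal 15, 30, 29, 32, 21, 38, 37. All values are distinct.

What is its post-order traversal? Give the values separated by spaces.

The first element of pre-order is the root; it splits in-order into left and right subtrees.
Root 30: left subtree has 1 node {15}, right has 5 {29, 32, 21, 38, 37}.
  Root 38: left subtree has 3 nodes {29, 32, 21}, right has 1 {37}.
    Root 32: left subtree has 1 node {29}, right has 1 {21}.

15 29 21 32 37 38 30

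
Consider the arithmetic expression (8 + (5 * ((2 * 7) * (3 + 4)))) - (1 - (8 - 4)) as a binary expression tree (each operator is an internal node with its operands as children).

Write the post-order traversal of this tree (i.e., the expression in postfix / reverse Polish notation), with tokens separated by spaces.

Post-order on an expression tree gives postfix notation: for each operator, emit left operand, right operand, then the operator.

8 5 2 7 * 3 4 + * * + 1 8 4 - - -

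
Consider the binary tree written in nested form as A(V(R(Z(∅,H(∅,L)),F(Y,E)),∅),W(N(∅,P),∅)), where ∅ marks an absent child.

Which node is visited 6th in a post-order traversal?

Post-order visits the left subtree, then the right subtree, then the node.
At A: go left to V.
  At V: go left to R.
    At R: go left to Z.
      At Z: no left child.
      At Z: go right to H.
        At H: no left child.
        At H: go right to L.
          L is a leaf — visit L.
        Visit H.
      Visit Z.
    At R: go right to F.
      At F: go left to Y.
        Y is a leaf — visit Y.
      At F: go right to E.
        E is a leaf — visit E.
      Visit F.
    Visit R.
  At V: no right child.
  Visit V.
At A: go right to W.
  At W: go left to N.
    At N: no left child.
    At N: go right to P.
      P is a leaf — visit P.
    Visit N.
  At W: no right child.
  Visit W.
Visit A.
Full post-order sequence: L, H, Z, Y, E, F, R, V, P, N, W, A.

F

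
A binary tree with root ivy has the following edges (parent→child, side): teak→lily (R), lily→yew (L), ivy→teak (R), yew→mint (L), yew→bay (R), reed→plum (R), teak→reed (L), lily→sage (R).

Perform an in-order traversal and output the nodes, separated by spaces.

ivy reed plum teak mint yew bay lily sage

In-order visits the left subtree, then the node, then the right subtree.
At ivy: no left child.
Visit ivy.
At ivy: go right to teak.
  At teak: go left to reed.
    At reed: no left child.
    Visit reed.
    At reed: go right to plum.
      plum is a leaf — visit plum.
  Visit teak.
  At teak: go right to lily.
    At lily: go left to yew.
      At yew: go left to mint.
        mint is a leaf — visit mint.
      Visit yew.
      At yew: go right to bay.
        bay is a leaf — visit bay.
    Visit lily.
    At lily: go right to sage.
      sage is a leaf — visit sage.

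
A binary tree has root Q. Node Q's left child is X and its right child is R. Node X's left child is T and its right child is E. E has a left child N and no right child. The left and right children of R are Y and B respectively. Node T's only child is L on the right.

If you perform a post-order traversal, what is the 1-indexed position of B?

Post-order visits the left subtree, then the right subtree, then the node.
At Q: go left to X.
  At X: go left to T.
    At T: no left child.
    At T: go right to L.
      L is a leaf — visit L.
    Visit T.
  At X: go right to E.
    At E: go left to N.
      N is a leaf — visit N.
    At E: no right child.
    Visit E.
  Visit X.
At Q: go right to R.
  At R: go left to Y.
    Y is a leaf — visit Y.
  At R: go right to B.
    B is a leaf — visit B.
  Visit R.
Visit Q.
Full post-order sequence: L, T, N, E, X, Y, B, R, Q.

7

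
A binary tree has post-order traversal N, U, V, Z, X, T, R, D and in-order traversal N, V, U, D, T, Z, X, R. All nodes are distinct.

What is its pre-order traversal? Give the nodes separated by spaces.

The last element of post-order is the root; it splits in-order into left and right subtrees.
Root D: left subtree has 3 nodes {N, V, U}, right has 4 {T, Z, X, R}.
  Root V: left subtree has 1 node {N}, right has 1 {U}.
  Root R: left subtree has 3 nodes {T, Z, X}, right has 0 { }.
    Root T: left subtree has 0 nodes { }, right has 2 {Z, X}.
      Root X: left subtree has 1 node {Z}, right has 0 { }.

D V N U R T X Z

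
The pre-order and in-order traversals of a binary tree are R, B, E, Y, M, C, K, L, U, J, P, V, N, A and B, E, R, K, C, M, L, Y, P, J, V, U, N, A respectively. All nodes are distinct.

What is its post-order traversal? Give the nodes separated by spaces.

E B K C L M P V J A N U Y R

The first element of pre-order is the root; it splits in-order into left and right subtrees.
Root R: left subtree has 2 nodes {B, E}, right has 11 {K, C, M, L, Y, P, J, V, U, N, A}.
  Root B: left subtree has 0 nodes { }, right has 1 {E}.
  Root Y: left subtree has 4 nodes {K, C, M, L}, right has 6 {P, J, V, U, N, A}.
    Root M: left subtree has 2 nodes {K, C}, right has 1 {L}.
      Root C: left subtree has 1 node {K}, right has 0 { }.
    Root U: left subtree has 3 nodes {P, J, V}, right has 2 {N, A}.
      Root J: left subtree has 1 node {P}, right has 1 {V}.
      Root N: left subtree has 0 nodes { }, right has 1 {A}.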